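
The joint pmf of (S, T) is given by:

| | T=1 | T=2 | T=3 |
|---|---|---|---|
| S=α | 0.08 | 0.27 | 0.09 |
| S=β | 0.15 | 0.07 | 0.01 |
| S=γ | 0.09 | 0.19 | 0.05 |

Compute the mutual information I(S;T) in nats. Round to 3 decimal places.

0.080 nats

Marginals: p(S) = (0.4400, 0.2300, 0.3300), p(T) = (0.3200, 0.5300, 0.1500).
I(S;T) = Σ p(x,y)·ln[p(x,y)/(p(x)p(y))].
  (α,1): 0.08·ln(0.5682) = -0.0452
  (α,2): 0.27·ln(1.1578) = 0.0396
  (α,3): 0.09·ln(1.3636) = 0.0279
  (β,1): 0.15·ln(2.0380) = 0.1068
  (β,2): 0.07·ln(0.5742) = -0.0388
  (β,3): 0.01·ln(0.2899) = -0.0124
  (γ,1): 0.09·ln(0.8523) = -0.0144
  (γ,2): 0.19·ln(1.0863) = 0.0157
  (γ,3): 0.05·ln(1.0101) = 0.0005
Sum = 0.080 nats.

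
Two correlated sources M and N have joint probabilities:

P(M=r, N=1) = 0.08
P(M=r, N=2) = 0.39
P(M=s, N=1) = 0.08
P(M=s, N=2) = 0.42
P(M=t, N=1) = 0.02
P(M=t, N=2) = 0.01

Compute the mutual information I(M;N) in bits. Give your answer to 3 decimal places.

Marginals: p(M) = (0.4700, 0.5000, 0.0300), p(N) = (0.1800, 0.8200).
I(M;N) = H(M) + H(N) − H(M,N).
H(M) = 1.1637, H(N) = 0.6801, H(M,N) = 1.8178.
I(M;N) = 1.1637 + 0.6801 − 1.8178 = 0.026 bits.

0.026 bits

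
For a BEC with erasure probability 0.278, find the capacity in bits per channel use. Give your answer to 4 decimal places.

Binary erasure channel: capacity C = 1 − ε.
C = 1 − 0.278 = 0.7220 bits per channel use.

0.7220 bits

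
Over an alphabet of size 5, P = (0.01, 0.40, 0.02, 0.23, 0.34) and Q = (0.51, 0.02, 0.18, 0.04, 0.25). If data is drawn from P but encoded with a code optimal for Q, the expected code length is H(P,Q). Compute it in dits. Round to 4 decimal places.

1.2236 dits

H(P,Q) = −Σ p·log₁₀ q.
  −0.01·log₁₀(0.51) = 0.00292
  −0.40·log₁₀(0.02) = 0.67959
  −0.02·log₁₀(0.18) = 0.01489
  −0.23·log₁₀(0.04) = 0.32153
  −0.34·log₁₀(0.25) = 0.20470
H(P,Q) = 1.2236 dits.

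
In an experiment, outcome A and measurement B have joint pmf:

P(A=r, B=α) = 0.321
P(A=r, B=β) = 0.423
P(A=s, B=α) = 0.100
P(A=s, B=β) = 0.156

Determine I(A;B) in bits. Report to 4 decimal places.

Marginals: p(A) = (0.7440, 0.2560), p(B) = (0.4210, 0.5790).
I(A;B) = Σ p(x,y)·log₂[p(x,y)/(p(x)p(y))].
  (r,α): 0.321·log₂(1.0248) = 0.01136
  (r,β): 0.423·log₂(0.9819) = -0.01112
  (s,α): 0.100·log₂(0.9279) = -0.01080
  (s,β): 0.156·log₂(1.0525) = 0.01151
Sum = 0.0009 bits.

0.0009 bits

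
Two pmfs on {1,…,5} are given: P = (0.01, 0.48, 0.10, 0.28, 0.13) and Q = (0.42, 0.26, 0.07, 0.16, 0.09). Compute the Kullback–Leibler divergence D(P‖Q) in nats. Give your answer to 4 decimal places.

0.4971 nats

D(P‖Q) = Σ p·ln(p/q).
  0.01·ln(0.01/0.42) = -0.03738
  0.48·ln(0.48/0.26) = 0.29429
  0.10·ln(0.10/0.07) = 0.03567
  0.28·ln(0.28/0.16) = 0.15669
  0.13·ln(0.13/0.09) = 0.04780
D(P‖Q) = 0.4971 nats.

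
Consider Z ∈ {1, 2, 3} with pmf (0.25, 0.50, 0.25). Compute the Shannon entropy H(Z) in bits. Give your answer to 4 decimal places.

1.5000 bits

H(Z) = −Σ p·log₂ p.
  −(0.25)·log₂(0.25) = 0.50000
  −(0.50)·log₂(0.50) = 0.50000
  −(0.25)·log₂(0.25) = 0.50000
Sum: 0.50000 + 0.50000 + 0.50000 = 1.5000 bits.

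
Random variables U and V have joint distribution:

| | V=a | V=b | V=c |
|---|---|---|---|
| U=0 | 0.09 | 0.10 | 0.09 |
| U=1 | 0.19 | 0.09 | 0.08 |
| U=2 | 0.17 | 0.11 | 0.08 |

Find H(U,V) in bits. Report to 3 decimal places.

3.093 bits

H(U,V) = −Σ p(x,y)·log₂ p(x,y) over all 9 cells.
  cell (0,a): −0.09·log₂0.09 = 0.3127
  cell (0,b): −0.10·log₂0.10 = 0.3322
  cell (0,c): −0.09·log₂0.09 = 0.3127
  cell (1,a): −0.19·log₂0.19 = 0.4552
  cell (1,b): −0.09·log₂0.09 = 0.3127
  cell (1,c): −0.08·log₂0.08 = 0.2915
  cell (2,a): −0.17·log₂0.17 = 0.4346
  cell (2,b): −0.11·log₂0.11 = 0.3503
  cell (2,c): −0.08·log₂0.08 = 0.2915
Sum = 3.093 bits.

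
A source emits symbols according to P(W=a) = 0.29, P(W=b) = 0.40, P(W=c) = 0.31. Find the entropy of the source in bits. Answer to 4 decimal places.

H(W) = −Σ p·log₂ p.
  −(0.29)·log₂(0.29) = 0.51790
  −(0.40)·log₂(0.40) = 0.52877
  −(0.31)·log₂(0.31) = 0.52379
Sum: 0.51790 + 0.52877 + 0.52379 = 1.5705 bits.

1.5705 bits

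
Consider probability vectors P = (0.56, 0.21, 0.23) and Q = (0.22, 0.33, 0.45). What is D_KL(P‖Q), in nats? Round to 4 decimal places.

0.2739 nats

D(P‖Q) = Σ p·ln(p/q).
  0.56·ln(0.56/0.22) = 0.52321
  0.21·ln(0.21/0.33) = -0.09492
  0.23·ln(0.23/0.45) = -0.15437
D(P‖Q) = 0.2739 nats.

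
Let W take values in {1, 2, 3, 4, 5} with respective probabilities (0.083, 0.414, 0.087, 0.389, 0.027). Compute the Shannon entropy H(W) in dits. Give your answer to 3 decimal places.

0.542 dits

H(W) = −Σ p·log₁₀ p.
  −(0.083)·log₁₀(0.083) = 0.0897
  −(0.414)·log₁₀(0.414) = 0.1586
  −(0.087)·log₁₀(0.087) = 0.0923
  −(0.389)·log₁₀(0.389) = 0.1595
  −(0.027)·log₁₀(0.027) = 0.0424
Sum: 0.0897 + 0.1586 + 0.0923 + 0.1595 + 0.0424 = 0.542 dits.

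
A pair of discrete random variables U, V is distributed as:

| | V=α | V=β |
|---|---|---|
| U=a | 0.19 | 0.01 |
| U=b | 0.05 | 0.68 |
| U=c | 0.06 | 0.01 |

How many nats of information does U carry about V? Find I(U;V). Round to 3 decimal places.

0.360 nats

Marginals: p(U) = (0.2000, 0.7300, 0.0700), p(V) = (0.3000, 0.7000).
I(U;V) = Σ p(x,y)·ln[p(x,y)/(p(x)p(y))].
  (a,α): 0.19·ln(3.1667) = 0.2190
  (a,β): 0.01·ln(0.0714) = -0.0264
  (b,α): 0.05·ln(0.2283) = -0.0739
  (b,β): 0.68·ln(1.3307) = 0.1943
  (c,α): 0.06·ln(2.8571) = 0.0630
  (c,β): 0.01·ln(0.2041) = -0.0159
Sum = 0.360 nats.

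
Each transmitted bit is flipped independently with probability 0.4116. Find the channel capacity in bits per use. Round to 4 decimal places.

Binary symmetric channel: C = 1 − h₂(ε) where h₂ is the binary entropy function.
h₂(0.4116) = −0.4116·log₂0.4116 − 0.5884·log₂0.5884 = 0.9773.
C = 1 − 0.9773 = 0.0227 bits per channel use.

0.0227 bits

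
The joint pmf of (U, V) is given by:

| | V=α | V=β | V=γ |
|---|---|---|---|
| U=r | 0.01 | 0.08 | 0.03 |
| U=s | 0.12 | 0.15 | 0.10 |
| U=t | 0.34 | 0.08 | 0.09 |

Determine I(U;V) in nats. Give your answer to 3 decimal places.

0.109 nats

Marginals: p(U) = (0.1200, 0.3700, 0.5100), p(V) = (0.4700, 0.3100, 0.2200).
I(U;V) = H(U) + H(V) − H(U,V).
H(U) = 0.9657, H(V) = 1.0510, H(U,V) = 1.9081.
I(U;V) = 0.9657 + 1.0510 − 1.9081 = 0.109 nats.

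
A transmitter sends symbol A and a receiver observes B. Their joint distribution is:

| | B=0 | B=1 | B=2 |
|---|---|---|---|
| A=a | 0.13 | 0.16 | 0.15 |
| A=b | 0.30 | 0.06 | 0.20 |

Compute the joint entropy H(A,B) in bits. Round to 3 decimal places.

2.445 bits

H(A,B) = −Σ p(x,y)·log₂ p(x,y) over all 6 cells.
  cell (a,0): −0.13·log₂0.13 = 0.3826
  cell (a,1): −0.16·log₂0.16 = 0.4230
  cell (a,2): −0.15·log₂0.15 = 0.4105
  cell (b,0): −0.30·log₂0.30 = 0.5211
  cell (b,1): −0.06·log₂0.06 = 0.2435
  cell (b,2): −0.20·log₂0.20 = 0.4644
Sum = 2.445 bits.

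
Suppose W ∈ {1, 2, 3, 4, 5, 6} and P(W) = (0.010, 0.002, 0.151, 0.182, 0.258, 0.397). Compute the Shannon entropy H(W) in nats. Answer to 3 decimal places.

1.370 nats

H(W) = −Σ p·ln p.
  −(0.010)·ln(0.010) = 0.0461
  −(0.002)·ln(0.002) = 0.0124
  −(0.151)·ln(0.151) = 0.2855
  −(0.182)·ln(0.182) = 0.3101
  −(0.258)·ln(0.258) = 0.3495
  −(0.397)·ln(0.397) = 0.3668
Sum: 0.0461 + 0.0124 + 0.2855 + 0.3101 + 0.3495 + 0.3668 = 1.370 nats.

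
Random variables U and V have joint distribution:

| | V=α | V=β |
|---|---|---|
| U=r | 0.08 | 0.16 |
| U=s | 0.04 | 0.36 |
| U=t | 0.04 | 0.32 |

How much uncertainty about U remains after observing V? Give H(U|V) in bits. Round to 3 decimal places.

Chain rule: H(U|V) = H(U,V) − H(V).
Marginals: p(U) = (0.2400, 0.4000, 0.3600), p(V) = (0.1600, 0.8400).
H(U,V) = 2.1427 bits; H(V) = 0.6343 bits.
H(U|V) = 2.1427 − 0.6343 = 1.508 bits.

1.508 bits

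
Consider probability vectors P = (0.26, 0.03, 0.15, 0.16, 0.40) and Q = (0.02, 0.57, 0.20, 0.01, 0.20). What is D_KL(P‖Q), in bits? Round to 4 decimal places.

D(P‖Q) = Σ p·log₂(p/q).
  0.26·log₂(0.26/0.02) = 0.96211
  0.03·log₂(0.03/0.57) = -0.12744
  0.15·log₂(0.15/0.20) = -0.06226
  0.16·log₂(0.16/0.01) = 0.64000
  0.40·log₂(0.40/0.20) = 0.40000
D(P‖Q) = 1.8124 bits.

1.8124 bits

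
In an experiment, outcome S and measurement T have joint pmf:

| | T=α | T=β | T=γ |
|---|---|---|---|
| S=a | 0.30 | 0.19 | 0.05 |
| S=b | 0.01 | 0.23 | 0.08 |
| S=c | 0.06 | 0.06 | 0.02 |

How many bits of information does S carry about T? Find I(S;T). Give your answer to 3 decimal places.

0.215 bits

Marginals: p(S) = (0.5400, 0.3200, 0.1400), p(T) = (0.3700, 0.4800, 0.1500).
I(S;T) = Σ p(x,y)·log₂[p(x,y)/(p(x)p(y))].
  (a,α): 0.30·log₂(1.5015) = 0.1759
  (a,β): 0.19·log₂(0.7330) = -0.0851
  (a,γ): 0.05·log₂(0.6173) = -0.0348
  (b,α): 0.01·log₂(0.0845) = -0.0357
  (b,β): 0.23·log₂(1.4974) = 0.1340
  (b,γ): 0.08·log₂(1.6667) = 0.0590
  (c,α): 0.06·log₂(1.1583) = 0.0127
  (c,β): 0.06·log₂(0.8929) = -0.0098
  (c,γ): 0.02·log₂(0.9524) = -0.0014
Sum = 0.215 bits.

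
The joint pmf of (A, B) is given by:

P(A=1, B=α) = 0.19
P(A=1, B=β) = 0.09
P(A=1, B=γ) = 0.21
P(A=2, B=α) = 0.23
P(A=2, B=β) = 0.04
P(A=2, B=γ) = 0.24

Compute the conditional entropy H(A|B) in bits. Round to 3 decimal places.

Marginals: p(A) = (0.4900, 0.5100), p(B) = (0.4200, 0.1300, 0.4500).
H(A|B) = Σ p(B) · H(A|B=·).
  B=α: p=0.4200, H(A|B=α) = 0.9934
  B=β: p=0.1300, H(A|B=β) = 0.8905
  B=γ: p=0.4500, H(A|B=γ) = 0.9968
Weighted sum = 0.982 bits.

0.982 bits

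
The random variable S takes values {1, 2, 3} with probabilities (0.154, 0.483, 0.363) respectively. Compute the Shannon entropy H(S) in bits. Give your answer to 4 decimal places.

H(S) = −Σ p·log₂ p.
  −(0.154)·log₂(0.154) = 0.41565
  −(0.483)·log₂(0.483) = 0.50710
  −(0.363)·log₂(0.363) = 0.53069
Sum: 0.41565 + 0.50710 + 0.53069 = 1.4534 bits.

1.4534 bits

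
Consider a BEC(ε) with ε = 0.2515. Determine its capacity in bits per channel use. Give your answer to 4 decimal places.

Binary erasure channel: capacity C = 1 − ε.
C = 1 − 0.2515 = 0.7485 bits per channel use.

0.7485 bits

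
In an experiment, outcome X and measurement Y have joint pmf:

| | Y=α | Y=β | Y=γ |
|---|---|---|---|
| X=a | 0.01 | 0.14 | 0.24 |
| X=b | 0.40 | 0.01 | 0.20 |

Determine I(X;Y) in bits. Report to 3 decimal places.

Marginals: p(X) = (0.3900, 0.6100), p(Y) = (0.4100, 0.1500, 0.4400).
I(X;Y) = H(X) + H(Y) − H(X,Y).
H(X) = 0.9648, H(Y) = 1.4591, H(X,Y) = 2.0173.
I(X;Y) = 0.9648 + 1.4591 − 2.0173 = 0.407 bits.

0.407 bits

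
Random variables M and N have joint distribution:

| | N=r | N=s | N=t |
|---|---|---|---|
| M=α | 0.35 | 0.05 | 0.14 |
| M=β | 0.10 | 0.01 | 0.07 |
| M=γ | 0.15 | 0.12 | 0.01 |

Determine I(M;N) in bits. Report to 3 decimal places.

Marginals: p(M) = (0.5400, 0.1800, 0.2800), p(N) = (0.6000, 0.1800, 0.2200).
I(M;N) = Σ p(x,y)·log₂[p(x,y)/(p(x)p(y))].
  (α,r): 0.35·log₂(1.0802) = 0.0390
  (α,s): 0.05·log₂(0.5144) = -0.0480
  (α,t): 0.14·log₂(1.1785) = 0.0332
  (β,r): 0.10·log₂(0.9259) = -0.0111
  (β,s): 0.01·log₂(0.3086) = -0.0170
  (β,t): 0.07·log₂(1.7677) = 0.0575
  (γ,r): 0.15·log₂(0.8929) = -0.0245
  (γ,s): 0.12·log₂(2.3810) = 0.1502
  (γ,t): 0.01·log₂(0.1623) = -0.0262
Sum = 0.153 bits.

0.153 bits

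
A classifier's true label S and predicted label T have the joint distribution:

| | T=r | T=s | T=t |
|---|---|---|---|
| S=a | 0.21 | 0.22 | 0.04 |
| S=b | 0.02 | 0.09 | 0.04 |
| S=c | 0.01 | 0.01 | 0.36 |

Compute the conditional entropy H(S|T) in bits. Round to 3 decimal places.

Chain rule: H(S|T) = H(S,T) − H(T).
Marginals: p(S) = (0.4700, 0.1500, 0.3800), p(T) = (0.2400, 0.3200, 0.4400).
H(S,T) = 2.4139 bits; H(T) = 1.5413 bits.
H(S|T) = 2.4139 − 1.5413 = 0.873 bits.

0.873 bits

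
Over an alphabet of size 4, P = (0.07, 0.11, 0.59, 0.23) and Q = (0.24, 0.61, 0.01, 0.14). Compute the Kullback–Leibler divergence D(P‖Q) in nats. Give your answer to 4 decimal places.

D(P‖Q) = Σ p·ln(p/q).
  0.07·ln(0.07/0.24) = -0.08625
  0.11·ln(0.11/0.61) = -0.18843
  0.59·ln(0.59/0.01) = 2.40575
  0.23·ln(0.23/0.14) = 0.11418
D(P‖Q) = 2.2452 nats.

2.2452 nats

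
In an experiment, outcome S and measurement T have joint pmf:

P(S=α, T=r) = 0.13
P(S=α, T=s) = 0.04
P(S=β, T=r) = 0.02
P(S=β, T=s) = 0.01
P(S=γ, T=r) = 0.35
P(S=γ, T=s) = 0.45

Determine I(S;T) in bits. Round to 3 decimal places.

0.048 bits

Marginals: p(S) = (0.1700, 0.0300, 0.8000), p(T) = (0.5000, 0.5000).
I(S;T) = H(S) + H(T) − H(S,T).
H(S) = 0.8439, H(T) = 1.0000, H(S,T) = 1.7962.
I(S;T) = 0.8439 + 1.0000 − 1.7962 = 0.048 bits.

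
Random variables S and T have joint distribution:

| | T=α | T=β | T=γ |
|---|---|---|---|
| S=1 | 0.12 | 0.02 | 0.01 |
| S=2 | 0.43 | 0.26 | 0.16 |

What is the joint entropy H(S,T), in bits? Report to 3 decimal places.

1.998 bits

H(S,T) = −Σ p(x,y)·log₂ p(x,y) over all 6 cells.
  cell (1,α): −0.12·log₂0.12 = 0.3671
  cell (1,β): −0.02·log₂0.02 = 0.1129
  cell (1,γ): −0.01·log₂0.01 = 0.0664
  cell (2,α): −0.43·log₂0.43 = 0.5236
  cell (2,β): −0.26·log₂0.26 = 0.5053
  cell (2,γ): −0.16·log₂0.16 = 0.4230
Sum = 1.998 bits.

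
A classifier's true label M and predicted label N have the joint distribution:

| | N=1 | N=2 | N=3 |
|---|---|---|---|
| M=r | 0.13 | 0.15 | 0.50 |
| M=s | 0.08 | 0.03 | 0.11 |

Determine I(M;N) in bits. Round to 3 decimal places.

Marginals: p(M) = (0.7800, 0.2200), p(N) = (0.2100, 0.1800, 0.6100).
I(M;N) = Σ p(x,y)·log₂[p(x,y)/(p(x)p(y))].
  (r,1): 0.13·log₂(0.7937) = -0.0433
  (r,2): 0.15·log₂(1.0684) = 0.0143
  (r,3): 0.50·log₂(1.0509) = 0.0358
  (s,1): 0.08·log₂(1.7316) = 0.0634
  (s,2): 0.03·log₂(0.7576) = -0.0120
  (s,3): 0.11·log₂(0.8197) = -0.0316
Sum = 0.027 bits.

0.027 bits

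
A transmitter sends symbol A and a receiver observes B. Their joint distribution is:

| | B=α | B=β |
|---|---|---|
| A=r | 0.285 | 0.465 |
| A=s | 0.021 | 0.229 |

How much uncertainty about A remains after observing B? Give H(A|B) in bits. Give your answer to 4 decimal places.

0.7453 bits

Marginals: p(A) = (0.7500, 0.2500), p(B) = (0.3060, 0.6940).
H(A|B) = Σ p(B) · H(A|B=·).
  B=α: p=0.3060, H(A|B=α) = 0.3608
  B=β: p=0.6940, H(A|B=β) = 0.9149
Weighted sum = 0.7453 bits.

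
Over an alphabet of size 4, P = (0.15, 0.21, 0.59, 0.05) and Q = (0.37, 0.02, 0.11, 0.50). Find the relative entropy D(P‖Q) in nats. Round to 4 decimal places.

D(P‖Q) = Σ p·ln(p/q).
  0.15·ln(0.15/0.37) = -0.13543
  0.21·ln(0.21/0.02) = 0.49379
  0.59·ln(0.59/0.11) = 0.99099
  0.05·ln(0.05/0.50) = -0.11513
D(P‖Q) = 1.2342 nats.

1.2342 nats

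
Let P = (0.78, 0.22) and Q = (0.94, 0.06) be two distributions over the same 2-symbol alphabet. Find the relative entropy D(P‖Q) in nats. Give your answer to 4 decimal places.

0.1403 nats

D(P‖Q) = Σ p·ln(p/q).
  0.78·ln(0.78/0.94) = -0.14554
  0.22·ln(0.22/0.06) = 0.28584
D(P‖Q) = 0.1403 nats.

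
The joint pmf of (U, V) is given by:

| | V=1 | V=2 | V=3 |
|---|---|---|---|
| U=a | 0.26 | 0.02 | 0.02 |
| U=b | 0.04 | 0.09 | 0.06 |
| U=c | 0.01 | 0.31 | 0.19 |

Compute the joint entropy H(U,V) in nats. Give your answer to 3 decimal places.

H(U,V) = −Σ p(x,y)·ln p(x,y) over all 9 cells.
  cell (a,1): −0.26·ln0.26 = 0.3502
  cell (a,2): −0.02·ln0.02 = 0.0782
  cell (a,3): −0.02·ln0.02 = 0.0782
  cell (b,1): −0.04·ln0.04 = 0.1288
  cell (b,2): −0.09·ln0.09 = 0.2167
  cell (b,3): −0.06·ln0.06 = 0.1688
  cell (c,1): −0.01·ln0.01 = 0.0461
  cell (c,2): −0.31·ln0.31 = 0.3631
  cell (c,3): −0.19·ln0.19 = 0.3155
Sum = 1.746 nats.

1.746 nats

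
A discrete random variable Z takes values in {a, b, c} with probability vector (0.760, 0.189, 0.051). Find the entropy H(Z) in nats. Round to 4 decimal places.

0.6752 nats

H(Z) = −Σ p·ln p.
  −(0.760)·ln(0.760) = 0.20857
  −(0.189)·ln(0.189) = 0.31488
  −(0.051)·ln(0.051) = 0.15177
Sum: 0.20857 + 0.31488 + 0.15177 = 0.6752 nats.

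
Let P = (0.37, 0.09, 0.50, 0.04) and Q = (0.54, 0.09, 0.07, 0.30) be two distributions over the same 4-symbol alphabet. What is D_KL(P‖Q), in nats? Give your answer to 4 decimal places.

0.7626 nats

D(P‖Q) = Σ p·ln(p/q).
  0.37·ln(0.37/0.54) = -0.13988
  0.09·ln(0.09/0.09) = 0.00000
  0.50·ln(0.50/0.07) = 0.98306
  0.04·ln(0.04/0.30) = -0.08060
D(P‖Q) = 0.7626 nats.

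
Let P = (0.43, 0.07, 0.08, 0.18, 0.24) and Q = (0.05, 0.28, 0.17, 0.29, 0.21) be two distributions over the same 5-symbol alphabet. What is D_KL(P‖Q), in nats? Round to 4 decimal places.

D(P‖Q) = Σ p·ln(p/q).
  0.43·ln(0.43/0.05) = 0.92526
  0.07·ln(0.07/0.28) = -0.09704
  0.08·ln(0.08/0.17) = -0.06030
  0.18·ln(0.18/0.29) = -0.08585
  0.24·ln(0.24/0.21) = 0.03205
D(P‖Q) = 0.7141 nats.

0.7141 nats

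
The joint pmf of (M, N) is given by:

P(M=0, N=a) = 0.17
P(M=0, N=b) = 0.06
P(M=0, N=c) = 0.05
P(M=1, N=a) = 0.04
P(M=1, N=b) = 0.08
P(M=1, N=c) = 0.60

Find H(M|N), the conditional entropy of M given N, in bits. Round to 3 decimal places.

Chain rule: H(M|N) = H(M,N) − H(N).
Marginals: p(M) = (0.2800, 0.7200), p(N) = (0.2100, 0.1400, 0.6500).
H(M,N) = 1.8137 bits; H(N) = 1.2739 bits.
H(M|N) = 1.8137 − 1.2739 = 0.540 bits.

0.540 bits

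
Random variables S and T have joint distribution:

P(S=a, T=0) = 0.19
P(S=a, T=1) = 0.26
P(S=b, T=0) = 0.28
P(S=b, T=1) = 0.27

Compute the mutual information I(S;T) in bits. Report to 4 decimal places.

0.0054 bits

Marginals: p(S) = (0.4500, 0.5500), p(T) = (0.4700, 0.5300).
I(S;T) = Σ p(x,y)·log₂[p(x,y)/(p(x)p(y))].
  (a,0): 0.19·log₂(0.8983) = -0.02939
  (a,1): 0.26·log₂(1.0901) = 0.03238
  (b,0): 0.28·log₂(1.0832) = 0.03227
  (b,1): 0.27·log₂(0.9262) = -0.02984
Sum = 0.0054 bits.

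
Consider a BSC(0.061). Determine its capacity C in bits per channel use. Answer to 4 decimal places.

0.6686 bits

Binary symmetric channel: C = 1 − h₂(ε) where h₂ is the binary entropy function.
h₂(0.061) = −0.061·log₂0.061 − 0.939·log₂0.939 = 0.3314.
C = 1 − 0.3314 = 0.6686 bits per channel use.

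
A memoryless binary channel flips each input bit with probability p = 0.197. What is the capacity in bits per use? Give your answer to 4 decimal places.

0.2841 bits

Binary symmetric channel: C = 1 − h₂(ε) where h₂ is the binary entropy function.
h₂(0.197) = −0.197·log₂0.197 − 0.803·log₂0.803 = 0.7159.
C = 1 − 0.7159 = 0.2841 bits per channel use.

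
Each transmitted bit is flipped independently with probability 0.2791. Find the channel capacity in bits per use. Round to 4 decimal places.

Binary symmetric channel: C = 1 − h₂(ε) where h₂ is the binary entropy function.
h₂(0.2791) = −0.2791·log₂0.2791 − 0.7209·log₂0.7209 = 0.8542.
C = 1 − 0.8542 = 0.1458 bits per channel use.

0.1458 bits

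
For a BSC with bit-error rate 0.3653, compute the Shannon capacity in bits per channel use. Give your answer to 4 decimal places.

0.0530 bits

Binary symmetric channel: C = 1 − h₂(ε) where h₂ is the binary entropy function.
h₂(0.3653) = −0.3653·log₂0.3653 − 0.6347·log₂0.6347 = 0.9470.
C = 1 − 0.9470 = 0.0530 bits per channel use.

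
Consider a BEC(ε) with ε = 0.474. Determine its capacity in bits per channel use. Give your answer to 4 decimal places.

0.5260 bits

Binary erasure channel: capacity C = 1 − ε.
C = 1 − 0.474 = 0.5260 bits per channel use.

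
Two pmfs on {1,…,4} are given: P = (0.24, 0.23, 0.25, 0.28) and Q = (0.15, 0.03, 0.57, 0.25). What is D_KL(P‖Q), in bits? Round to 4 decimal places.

0.5871 bits

D(P‖Q) = Σ p·log₂(p/q).
  0.24·log₂(0.24/0.15) = 0.16274
  0.23·log₂(0.23/0.03) = 0.67588
  0.25·log₂(0.25/0.57) = -0.29726
  0.28·log₂(0.28/0.25) = 0.04578
D(P‖Q) = 0.5871 bits.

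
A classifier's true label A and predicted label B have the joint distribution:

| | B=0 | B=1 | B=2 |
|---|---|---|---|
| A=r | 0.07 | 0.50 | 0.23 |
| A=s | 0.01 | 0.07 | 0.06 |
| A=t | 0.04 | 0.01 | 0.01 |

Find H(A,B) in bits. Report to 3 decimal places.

H(A,B) = −Σ p(x,y)·log₂ p(x,y) over all 9 cells.
  cell (r,0): −0.07·log₂0.07 = 0.2686
  cell (r,1): −0.50·log₂0.50 = 0.5000
  cell (r,2): −0.23·log₂0.23 = 0.4877
  cell (s,0): −0.01·log₂0.01 = 0.0664
  cell (s,1): −0.07·log₂0.07 = 0.2686
  cell (s,2): −0.06·log₂0.06 = 0.2435
  cell (t,0): −0.04·log₂0.04 = 0.1858
  cell (t,1): −0.01·log₂0.01 = 0.0664
  cell (t,2): −0.01·log₂0.01 = 0.0664
Sum = 2.153 bits.

2.153 bits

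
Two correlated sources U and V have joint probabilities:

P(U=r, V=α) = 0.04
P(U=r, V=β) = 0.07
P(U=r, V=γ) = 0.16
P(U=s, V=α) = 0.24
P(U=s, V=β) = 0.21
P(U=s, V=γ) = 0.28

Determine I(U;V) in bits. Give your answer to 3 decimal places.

0.033 bits

Marginals: p(U) = (0.2700, 0.7300), p(V) = (0.2800, 0.2800, 0.4400).
I(U;V) = H(U) + H(V) − H(U,V).
H(U) = 0.8415, H(V) = 1.5496, H(U,V) = 2.3585.
I(U;V) = 0.8415 + 1.5496 − 2.3585 = 0.033 bits.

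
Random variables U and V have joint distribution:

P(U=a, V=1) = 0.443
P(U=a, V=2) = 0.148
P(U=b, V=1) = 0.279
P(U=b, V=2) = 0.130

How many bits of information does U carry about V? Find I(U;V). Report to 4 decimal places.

Marginals: p(U) = (0.5910, 0.4090), p(V) = (0.7220, 0.2780).
I(U;V) = Σ p(x,y)·log₂[p(x,y)/(p(x)p(y))].
  (a,1): 0.443·log₂(1.0382) = 0.02396
  (a,2): 0.148·log₂(0.9008) = -0.02231
  (b,1): 0.279·log₂(0.9448) = -0.02285
  (b,2): 0.130·log₂(1.1433) = 0.02512
Sum = 0.0039 bits.

0.0039 bits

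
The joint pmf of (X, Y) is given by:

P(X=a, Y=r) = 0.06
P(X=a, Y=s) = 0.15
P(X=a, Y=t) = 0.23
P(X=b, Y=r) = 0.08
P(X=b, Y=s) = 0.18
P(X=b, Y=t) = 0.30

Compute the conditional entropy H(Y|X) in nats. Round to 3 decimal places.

0.977 nats

Marginals: p(X) = (0.4400, 0.5600), p(Y) = (0.1400, 0.3300, 0.5300).
H(Y|X) = Σ p(X) · H(Y|X=·).
  X=a: p=0.4400, H(Y|X=a) = 0.9777
  X=b: p=0.5600, H(Y|X=b) = 0.9772
Weighted sum = 0.977 nats.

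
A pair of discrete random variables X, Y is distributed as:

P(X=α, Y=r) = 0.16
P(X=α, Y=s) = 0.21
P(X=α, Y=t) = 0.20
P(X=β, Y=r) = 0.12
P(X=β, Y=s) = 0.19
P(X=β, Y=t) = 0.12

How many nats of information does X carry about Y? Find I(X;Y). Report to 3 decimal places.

Marginals: p(X) = (0.5700, 0.4300), p(Y) = (0.2800, 0.4000, 0.3200).
I(X;Y) = Σ p(x,y)·ln[p(x,y)/(p(x)p(y))].
  (α,r): 0.16·ln(1.0025) = 0.0004
  (α,s): 0.21·ln(0.9211) = -0.0173
  (α,t): 0.20·ln(1.0965) = 0.0184
  (β,r): 0.12·ln(0.9967) = -0.0004
  (β,s): 0.19·ln(1.1047) = 0.0189
  (β,t): 0.12·ln(0.8721) = -0.0164
Sum = 0.004 nats.

0.004 nats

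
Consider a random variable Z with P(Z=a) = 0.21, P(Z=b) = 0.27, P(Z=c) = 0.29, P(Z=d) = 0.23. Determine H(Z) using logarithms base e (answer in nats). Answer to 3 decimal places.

1.378 nats

H(Z) = −Σ p·ln p.
  −(0.21)·ln(0.21) = 0.3277
  −(0.27)·ln(0.27) = 0.3535
  −(0.29)·ln(0.29) = 0.3590
  −(0.23)·ln(0.23) = 0.3380
Sum: 0.3277 + 0.3535 + 0.3590 + 0.3380 = 1.378 nats.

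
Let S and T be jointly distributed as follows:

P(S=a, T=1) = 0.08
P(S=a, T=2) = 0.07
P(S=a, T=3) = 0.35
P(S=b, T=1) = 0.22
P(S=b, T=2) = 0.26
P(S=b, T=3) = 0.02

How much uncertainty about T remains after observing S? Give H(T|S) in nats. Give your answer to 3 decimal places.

Marginals: p(S) = (0.5000, 0.5000), p(T) = (0.3000, 0.3300, 0.3700).
H(T|S) = Σ p(S) · H(T|S=·).
  S=a: p=0.5000, H(T|S=a) = 0.8181
  S=b: p=0.5000, H(T|S=b) = 0.8300
Weighted sum = 0.824 nats.

0.824 nats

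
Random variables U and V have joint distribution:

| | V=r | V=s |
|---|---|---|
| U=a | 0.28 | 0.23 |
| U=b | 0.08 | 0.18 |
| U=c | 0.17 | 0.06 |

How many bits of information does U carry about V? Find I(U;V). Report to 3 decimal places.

0.069 bits

Marginals: p(U) = (0.5100, 0.2600, 0.2300), p(V) = (0.5300, 0.4700).
I(U;V) = H(U) + H(V) − H(U,V).
H(U) = 1.4884, H(V) = 0.9974, H(U,V) = 2.4168.
I(U;V) = 1.4884 + 0.9974 − 2.4168 = 0.069 bits.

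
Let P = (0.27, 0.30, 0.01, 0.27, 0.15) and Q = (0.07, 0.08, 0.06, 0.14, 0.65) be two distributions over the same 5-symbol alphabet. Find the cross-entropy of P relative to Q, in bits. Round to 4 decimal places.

H(P,Q) = −Σ p·log₂ q.
  −0.27·log₂(0.07) = 1.03586
  −0.30·log₂(0.08) = 1.09316
  −0.01·log₂(0.06) = 0.04059
  −0.27·log₂(0.14) = 0.76586
  −0.15·log₂(0.65) = 0.09322
H(P,Q) = 3.0287 bits.

3.0287 bits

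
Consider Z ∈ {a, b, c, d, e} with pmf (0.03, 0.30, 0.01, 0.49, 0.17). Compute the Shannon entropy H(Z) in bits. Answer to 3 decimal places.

H(Z) = −Σ p·log₂ p.
  −(0.03)·log₂(0.03) = 0.1518
  −(0.30)·log₂(0.30) = 0.5211
  −(0.01)·log₂(0.01) = 0.0664
  −(0.49)·log₂(0.49) = 0.5043
  −(0.17)·log₂(0.17) = 0.4346
Sum: 0.1518 + 0.5211 + 0.0664 + 0.5043 + 0.4346 = 1.678 bits.

1.678 bits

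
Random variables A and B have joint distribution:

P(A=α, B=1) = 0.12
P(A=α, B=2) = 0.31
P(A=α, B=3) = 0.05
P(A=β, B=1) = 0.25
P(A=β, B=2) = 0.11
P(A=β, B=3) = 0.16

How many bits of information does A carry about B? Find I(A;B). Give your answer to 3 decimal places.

0.148 bits

Marginals: p(A) = (0.4800, 0.5200), p(B) = (0.3700, 0.4200, 0.2100).
I(A;B) = H(A) + H(B) − H(A,B).
H(A) = 0.9988, H(B) = 1.5292, H(A,B) = 2.3803.
I(A;B) = 0.9988 + 1.5292 − 2.3803 = 0.148 bits.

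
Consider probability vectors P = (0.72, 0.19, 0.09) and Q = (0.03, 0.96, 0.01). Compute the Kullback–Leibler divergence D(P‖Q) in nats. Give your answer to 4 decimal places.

2.1782 nats

D(P‖Q) = Σ p·ln(p/q).
  0.72·ln(0.72/0.03) = 2.28820
  0.19·ln(0.19/0.96) = -0.30778
  0.09·ln(0.09/0.01) = 0.19775
D(P‖Q) = 2.1782 nats.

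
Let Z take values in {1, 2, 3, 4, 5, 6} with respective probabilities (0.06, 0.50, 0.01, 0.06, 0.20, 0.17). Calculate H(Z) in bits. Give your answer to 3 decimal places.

1.952 bits

H(Z) = −Σ p·log₂ p.
  −(0.06)·log₂(0.06) = 0.2435
  −(0.50)·log₂(0.50) = 0.5000
  −(0.01)·log₂(0.01) = 0.0664
  −(0.06)·log₂(0.06) = 0.2435
  −(0.20)·log₂(0.20) = 0.4644
  −(0.17)·log₂(0.17) = 0.4346
Sum: 0.2435 + 0.5000 + 0.0664 + 0.2435 + 0.4644 + 0.4346 = 1.952 bits.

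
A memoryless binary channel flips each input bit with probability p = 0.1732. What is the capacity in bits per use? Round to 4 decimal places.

Binary symmetric channel: C = 1 − h₂(ε) where h₂ is the binary entropy function.
h₂(0.1732) = −0.1732·log₂0.1732 − 0.8268·log₂0.8268 = 0.6650.
C = 1 − 0.6650 = 0.3350 bits per channel use.

0.3350 bits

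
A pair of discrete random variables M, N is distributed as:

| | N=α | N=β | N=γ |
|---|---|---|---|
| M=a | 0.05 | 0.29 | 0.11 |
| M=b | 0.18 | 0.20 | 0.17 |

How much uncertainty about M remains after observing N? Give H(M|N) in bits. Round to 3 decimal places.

Marginals: p(M) = (0.4500, 0.5500), p(N) = (0.2300, 0.4900, 0.2800).
H(M|N) = Σ p(N) · H(M|N=·).
  N=α: p=0.2300, H(M|N=α) = 0.7554
  N=β: p=0.4900, H(M|N=β) = 0.9755
  N=γ: p=0.2800, H(M|N=γ) = 0.9666
Weighted sum = 0.922 bits.

0.922 bits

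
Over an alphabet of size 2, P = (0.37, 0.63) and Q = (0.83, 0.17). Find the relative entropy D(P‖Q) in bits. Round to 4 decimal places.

D(P‖Q) = Σ p·log₂(p/q).
  0.37·log₂(0.37/0.83) = -0.43127
  0.63·log₂(0.63/0.17) = 1.19058
D(P‖Q) = 0.7593 bits.

0.7593 bits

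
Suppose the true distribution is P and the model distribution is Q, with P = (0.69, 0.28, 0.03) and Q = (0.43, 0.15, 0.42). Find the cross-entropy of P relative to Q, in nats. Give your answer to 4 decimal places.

H(P,Q) = −Σ p·ln q.
  −0.69·ln(0.43) = 0.58234
  −0.28·ln(0.15) = 0.53119
  −0.03·ln(0.42) = 0.02603
H(P,Q) = 1.1396 nats.

1.1396 nats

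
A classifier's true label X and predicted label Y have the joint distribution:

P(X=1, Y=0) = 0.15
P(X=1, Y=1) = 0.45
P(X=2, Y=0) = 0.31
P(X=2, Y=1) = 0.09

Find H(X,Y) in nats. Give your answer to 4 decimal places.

1.2237 nats

H(X,Y) = −Σ p(x,y)·ln p(x,y) over all 4 cells.
  cell (1,0): −0.15·ln0.15 = 0.28457
  cell (1,1): −0.45·ln0.45 = 0.35933
  cell (2,0): −0.31·ln0.31 = 0.36307
  cell (2,1): −0.09·ln0.09 = 0.21672
Sum = 1.2237 nats.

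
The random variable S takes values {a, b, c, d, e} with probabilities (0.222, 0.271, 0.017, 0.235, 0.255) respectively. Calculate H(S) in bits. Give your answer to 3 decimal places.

2.086 bits

H(S) = −Σ p·log₂ p.
  −(0.222)·log₂(0.222) = 0.4820
  −(0.271)·log₂(0.271) = 0.5105
  −(0.017)·log₂(0.017) = 0.0999
  −(0.235)·log₂(0.235) = 0.4910
  −(0.255)·log₂(0.255) = 0.5027
Sum: 0.4820 + 0.5105 + 0.0999 + 0.4910 + 0.5027 = 2.086 bits.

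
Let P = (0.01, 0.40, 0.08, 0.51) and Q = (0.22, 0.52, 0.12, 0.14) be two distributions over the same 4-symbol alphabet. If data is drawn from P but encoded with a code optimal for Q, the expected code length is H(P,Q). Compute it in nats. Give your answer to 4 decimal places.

1.4491 nats

H(P,Q) = −Σ p·ln q.
  −0.01·ln(0.22) = 0.01514
  −0.40·ln(0.52) = 0.26157
  −0.08·ln(0.12) = 0.16962
  −0.51·ln(0.14) = 1.00272
H(P,Q) = 1.4491 nats.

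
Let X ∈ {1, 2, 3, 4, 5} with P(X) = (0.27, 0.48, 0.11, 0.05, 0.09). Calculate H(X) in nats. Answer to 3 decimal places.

H(X) = −Σ p·ln p.
  −(0.27)·ln(0.27) = 0.3535
  −(0.48)·ln(0.48) = 0.3523
  −(0.11)·ln(0.11) = 0.2428
  −(0.05)·ln(0.05) = 0.1498
  −(0.09)·ln(0.09) = 0.2167
Sum: 0.3535 + 0.3523 + 0.2428 + 0.1498 + 0.2167 = 1.315 nats.

1.315 nats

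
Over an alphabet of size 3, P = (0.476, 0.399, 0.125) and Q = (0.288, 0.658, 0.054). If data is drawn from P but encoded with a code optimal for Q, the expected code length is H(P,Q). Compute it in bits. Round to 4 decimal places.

H(P,Q) = −Σ p·log₂ q.
  −0.476·log₂(0.288) = 0.85483
  −0.399·log₂(0.658) = 0.24093
  −0.125·log₂(0.054) = 0.52636
H(P,Q) = 1.6221 bits.

1.6221 bits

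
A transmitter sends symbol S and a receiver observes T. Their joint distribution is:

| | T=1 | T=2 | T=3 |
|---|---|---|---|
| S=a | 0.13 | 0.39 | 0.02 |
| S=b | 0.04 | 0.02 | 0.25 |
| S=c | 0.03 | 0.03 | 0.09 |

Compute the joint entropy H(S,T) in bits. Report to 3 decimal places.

2.440 bits

H(S,T) = −Σ p(x,y)·log₂ p(x,y) over all 9 cells.
  cell (a,1): −0.13·log₂0.13 = 0.3826
  cell (a,2): −0.39·log₂0.39 = 0.5298
  cell (a,3): −0.02·log₂0.02 = 0.1129
  cell (b,1): −0.04·log₂0.04 = 0.1858
  cell (b,2): −0.02·log₂0.02 = 0.1129
  cell (b,3): −0.25·log₂0.25 = 0.5000
  cell (c,1): −0.03·log₂0.03 = 0.1518
  cell (c,2): −0.03·log₂0.03 = 0.1518
  cell (c,3): −0.09·log₂0.09 = 0.3127
Sum = 2.440 bits.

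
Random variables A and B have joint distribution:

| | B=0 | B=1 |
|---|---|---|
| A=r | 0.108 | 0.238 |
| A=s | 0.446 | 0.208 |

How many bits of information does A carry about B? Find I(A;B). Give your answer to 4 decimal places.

0.0916 bits

Marginals: p(A) = (0.3460, 0.6540), p(B) = (0.5540, 0.4460).
I(A;B) = H(A) + H(B) − H(A,B).
H(A) = 0.9304, H(B) = 0.9916, H(A,B) = 1.8304.
I(A;B) = 0.9304 + 0.9916 − 1.8304 = 0.0916 bits.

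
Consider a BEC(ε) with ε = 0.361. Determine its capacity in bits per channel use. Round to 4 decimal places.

Binary erasure channel: capacity C = 1 − ε.
C = 1 − 0.361 = 0.6390 bits per channel use.

0.6390 bits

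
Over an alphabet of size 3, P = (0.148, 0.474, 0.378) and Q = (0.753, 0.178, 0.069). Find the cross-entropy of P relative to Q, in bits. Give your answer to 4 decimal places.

H(P,Q) = −Σ p·log₂ q.
  −0.148·log₂(0.753) = 0.06057
  −0.474·log₂(0.178) = 1.18028
  −0.378·log₂(0.069) = 1.45804
H(P,Q) = 2.6989 bits.

2.6989 bits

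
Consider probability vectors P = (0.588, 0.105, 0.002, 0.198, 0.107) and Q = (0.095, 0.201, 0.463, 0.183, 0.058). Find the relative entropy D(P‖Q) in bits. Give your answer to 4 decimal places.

D(P‖Q) = Σ p·log₂(p/q).
  0.588·log₂(0.588/0.095) = 1.54633
  0.105·log₂(0.105/0.201) = -0.09836
  0.002·log₂(0.002/0.463) = -0.01571
  0.198·log₂(0.198/0.183) = 0.02250
  0.107·log₂(0.107/0.058) = 0.09453
D(P‖Q) = 1.5493 bits.

1.5493 bits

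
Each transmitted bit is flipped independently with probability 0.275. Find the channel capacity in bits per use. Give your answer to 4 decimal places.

0.1515 bits

Binary symmetric channel: C = 1 − h₂(ε) where h₂ is the binary entropy function.
h₂(0.275) = −0.275·log₂0.275 − 0.725·log₂0.725 = 0.8485.
C = 1 − 0.8485 = 0.1515 bits per channel use.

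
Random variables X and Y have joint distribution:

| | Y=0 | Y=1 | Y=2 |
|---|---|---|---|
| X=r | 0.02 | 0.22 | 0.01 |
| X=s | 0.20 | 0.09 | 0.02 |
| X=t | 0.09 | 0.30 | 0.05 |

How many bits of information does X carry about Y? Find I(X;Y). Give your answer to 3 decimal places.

Marginals: p(X) = (0.2500, 0.3100, 0.4400), p(Y) = (0.3100, 0.6100, 0.0800).
I(X;Y) = H(X) + H(Y) − H(X,Y).
H(X) = 1.5449, H(Y) = 1.2503, H(X,Y) = 2.5996.
I(X;Y) = 1.5449 + 1.2503 − 2.5996 = 0.196 bits.

0.196 bits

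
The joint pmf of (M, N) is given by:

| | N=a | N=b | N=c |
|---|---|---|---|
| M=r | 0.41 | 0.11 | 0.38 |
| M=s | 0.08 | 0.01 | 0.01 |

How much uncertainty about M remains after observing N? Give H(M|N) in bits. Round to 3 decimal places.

Marginals: p(M) = (0.9000, 0.1000), p(N) = (0.4900, 0.1200, 0.3900).
H(M|N) = Σ p(N) · H(M|N=·).
  N=a: p=0.4900, H(M|N=a) = 0.6421
  N=b: p=0.1200, H(M|N=b) = 0.4138
  N=c: p=0.3900, H(M|N=c) = 0.1720
Weighted sum = 0.431 bits.

0.431 bits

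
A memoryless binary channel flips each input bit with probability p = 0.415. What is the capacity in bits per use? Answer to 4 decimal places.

0.0209 bits

Binary symmetric channel: C = 1 − h₂(ε) where h₂ is the binary entropy function.
h₂(0.415) = −0.415·log₂0.415 − 0.585·log₂0.585 = 0.9791.
C = 1 − 0.9791 = 0.0209 bits per channel use.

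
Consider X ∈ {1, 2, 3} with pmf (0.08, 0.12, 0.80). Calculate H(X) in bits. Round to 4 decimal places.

H(X) = −Σ p·log₂ p.
  −(0.08)·log₂(0.08) = 0.29151
  −(0.12)·log₂(0.12) = 0.36707
  −(0.80)·log₂(0.80) = 0.25754
Sum: 0.29151 + 0.36707 + 0.25754 = 0.9161 bits.

0.9161 bits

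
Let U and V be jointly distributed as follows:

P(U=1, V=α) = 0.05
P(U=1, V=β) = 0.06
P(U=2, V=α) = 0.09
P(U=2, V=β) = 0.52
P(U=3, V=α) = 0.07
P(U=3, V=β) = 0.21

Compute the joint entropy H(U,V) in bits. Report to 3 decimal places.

H(U,V) = −Σ p(x,y)·log₂ p(x,y) over all 6 cells.
  cell (1,α): −0.05·log₂0.05 = 0.2161
  cell (1,β): −0.06·log₂0.06 = 0.2435
  cell (2,α): −0.09·log₂0.09 = 0.3127
  cell (2,β): −0.52·log₂0.52 = 0.4906
  cell (3,α): −0.07·log₂0.07 = 0.2686
  cell (3,β): −0.21·log₂0.21 = 0.4728
Sum = 2.004 bits.

2.004 bits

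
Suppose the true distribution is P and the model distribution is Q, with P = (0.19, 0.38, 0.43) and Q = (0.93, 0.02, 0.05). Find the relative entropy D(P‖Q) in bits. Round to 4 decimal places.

2.5137 bits

D(P‖Q) = Σ p·log₂(p/q).
  0.19·log₂(0.19/0.93) = -0.43533
  0.38·log₂(0.38/0.02) = 1.61421
  0.43·log₂(0.43/0.05) = 1.33486
D(P‖Q) = 2.5137 bits.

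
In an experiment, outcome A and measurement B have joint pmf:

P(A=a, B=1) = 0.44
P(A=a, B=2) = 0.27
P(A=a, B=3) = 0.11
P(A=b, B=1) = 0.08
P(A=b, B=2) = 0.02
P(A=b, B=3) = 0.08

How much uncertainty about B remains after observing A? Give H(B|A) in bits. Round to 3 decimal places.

Chain rule: H(B|A) = H(A,B) − H(A).
Marginals: p(A) = (0.8200, 0.1800), p(B) = (0.5200, 0.2900, 0.1900).
H(A,B) = 2.0773 bits; H(A) = 0.6801 bits.
H(B|A) = 2.0773 − 0.6801 = 1.397 bits.

1.397 bits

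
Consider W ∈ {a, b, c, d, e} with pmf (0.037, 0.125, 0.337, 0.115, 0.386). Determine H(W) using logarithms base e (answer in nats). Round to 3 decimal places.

1.365 nats

H(W) = −Σ p·ln p.
  −(0.037)·ln(0.037) = 0.1220
  −(0.125)·ln(0.125) = 0.2599
  −(0.337)·ln(0.337) = 0.3665
  −(0.115)·ln(0.115) = 0.2487
  −(0.386)·ln(0.386) = 0.3674
Sum: 0.1220 + 0.2599 + 0.3665 + 0.2487 + 0.3674 = 1.365 nats.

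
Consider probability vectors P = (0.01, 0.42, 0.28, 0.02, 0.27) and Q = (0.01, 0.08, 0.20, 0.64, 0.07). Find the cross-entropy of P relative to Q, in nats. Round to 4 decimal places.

2.2844 nats

H(P,Q) = −Σ p·ln q.
  −0.01·ln(0.01) = 0.04605
  −0.42·ln(0.08) = 1.06081
  −0.28·ln(0.20) = 0.45064
  −0.02·ln(0.64) = 0.00893
  −0.27·ln(0.07) = 0.71800
H(P,Q) = 2.2844 nats.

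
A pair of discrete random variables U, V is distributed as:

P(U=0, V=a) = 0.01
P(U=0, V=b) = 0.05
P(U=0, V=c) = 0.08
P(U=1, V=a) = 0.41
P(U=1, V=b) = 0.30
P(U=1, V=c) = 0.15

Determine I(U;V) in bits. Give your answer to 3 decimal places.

Marginals: p(U) = (0.1400, 0.8600), p(V) = (0.4200, 0.3500, 0.2300).
I(U;V) = Σ p(x,y)·log₂[p(x,y)/(p(x)p(y))].
  (0,a): 0.01·log₂(0.1701) = -0.0256
  (0,b): 0.05·log₂(1.0204) = 0.0015
  (0,c): 0.08·log₂(2.4845) = 0.1050
  (1,a): 0.41·log₂(1.1351) = 0.0750
  (1,b): 0.30·log₂(0.9967) = -0.0014
  (1,c): 0.15·log₂(0.7583) = -0.0599
Sum = 0.095 bits.

0.095 bits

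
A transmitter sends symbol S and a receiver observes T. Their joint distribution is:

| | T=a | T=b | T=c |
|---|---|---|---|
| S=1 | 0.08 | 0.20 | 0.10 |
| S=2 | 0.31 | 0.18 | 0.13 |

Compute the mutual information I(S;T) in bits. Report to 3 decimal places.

Marginals: p(S) = (0.3800, 0.6200), p(T) = (0.3900, 0.3800, 0.2300).
I(S;T) = Σ p(x,y)·log₂[p(x,y)/(p(x)p(y))].
  (1,a): 0.08·log₂(0.5398) = -0.0712
  (1,b): 0.20·log₂(1.3850) = 0.0940
  (1,c): 0.10·log₂(1.1442) = 0.0194
  (2,a): 0.31·log₂(1.2821) = 0.1111
  (2,b): 0.18·log₂(0.7640) = -0.0699
  (2,c): 0.13·log₂(0.9116) = -0.0174
Sum = 0.066 bits.

0.066 bits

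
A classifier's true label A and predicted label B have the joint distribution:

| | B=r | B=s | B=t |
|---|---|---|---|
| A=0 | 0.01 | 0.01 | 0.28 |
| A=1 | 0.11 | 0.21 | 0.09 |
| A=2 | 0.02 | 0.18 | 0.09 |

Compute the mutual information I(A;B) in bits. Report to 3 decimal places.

Marginals: p(A) = (0.3000, 0.4100, 0.2900), p(B) = (0.1400, 0.4000, 0.4600).
I(A;B) = H(A) + H(B) − H(A,B).
H(A) = 1.5664, H(B) = 1.4412, H(A,B) = 2.6537.
I(A;B) = 1.5664 + 1.4412 − 2.6537 = 0.354 bits.

0.354 bits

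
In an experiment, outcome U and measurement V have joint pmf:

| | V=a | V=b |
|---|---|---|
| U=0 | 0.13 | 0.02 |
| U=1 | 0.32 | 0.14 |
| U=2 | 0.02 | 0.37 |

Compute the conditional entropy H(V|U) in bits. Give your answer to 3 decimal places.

Chain rule: H(V|U) = H(U,V) − H(U).
Marginals: p(U) = (0.1500, 0.4600, 0.3900), p(V) = (0.4700, 0.5300).
H(U,V) = 2.0623 bits; H(U) = 1.4557 bits.
H(V|U) = 2.0623 − 1.4557 = 0.607 bits.

0.607 bits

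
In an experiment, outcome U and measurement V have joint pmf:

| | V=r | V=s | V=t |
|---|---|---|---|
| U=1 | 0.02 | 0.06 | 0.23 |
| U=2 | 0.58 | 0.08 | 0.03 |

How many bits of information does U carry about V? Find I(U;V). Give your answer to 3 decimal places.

Marginals: p(U) = (0.3100, 0.6900), p(V) = (0.6000, 0.1400, 0.2600).
I(U;V) = H(U) + H(V) − H(U,V).
H(U) = 0.8932, H(V) = 1.3446, H(U,V) = 1.7432.
I(U;V) = 0.8932 + 1.3446 − 1.7432 = 0.495 bits.

0.495 bits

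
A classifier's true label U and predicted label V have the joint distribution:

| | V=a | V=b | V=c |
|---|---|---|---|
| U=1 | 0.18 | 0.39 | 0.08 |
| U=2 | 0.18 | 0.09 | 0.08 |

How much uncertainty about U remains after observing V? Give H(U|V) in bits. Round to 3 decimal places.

Chain rule: H(U|V) = H(U,V) − H(V).
Marginals: p(U) = (0.6500, 0.3500), p(V) = (0.3600, 0.4800, 0.1600).
H(U,V) = 2.3161 bits; H(V) = 1.4619 bits.
H(U|V) = 2.3161 − 1.4619 = 0.854 bits.

0.854 bits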